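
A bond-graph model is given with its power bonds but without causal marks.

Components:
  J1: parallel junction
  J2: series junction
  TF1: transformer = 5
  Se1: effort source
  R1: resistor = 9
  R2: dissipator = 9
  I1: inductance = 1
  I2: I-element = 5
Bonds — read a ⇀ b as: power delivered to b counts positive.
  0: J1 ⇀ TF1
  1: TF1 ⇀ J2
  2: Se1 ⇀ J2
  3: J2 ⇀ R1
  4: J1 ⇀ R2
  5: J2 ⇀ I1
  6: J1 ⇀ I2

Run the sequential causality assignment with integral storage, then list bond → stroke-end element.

β2 |J2  (Se1 fixes effort; stroke away)
β5 |I1  (I1 integral (f out))
β1 |J2  (J2: bond 5 brought flow, rest push out)
β3 |J2  (1-jn J2 has f-setter on 5)
β0 |TF1  (through TF1, causality passes straight; one stroke at TF1)
β6 |I2  (I2: I, integral causality)
β4 |J1  (J1 needs exactly one e-in)

b0 |TF1
b1 |J2
b2 |J2
b3 |J2
b4 |J1
b5 |I1
b6 |I2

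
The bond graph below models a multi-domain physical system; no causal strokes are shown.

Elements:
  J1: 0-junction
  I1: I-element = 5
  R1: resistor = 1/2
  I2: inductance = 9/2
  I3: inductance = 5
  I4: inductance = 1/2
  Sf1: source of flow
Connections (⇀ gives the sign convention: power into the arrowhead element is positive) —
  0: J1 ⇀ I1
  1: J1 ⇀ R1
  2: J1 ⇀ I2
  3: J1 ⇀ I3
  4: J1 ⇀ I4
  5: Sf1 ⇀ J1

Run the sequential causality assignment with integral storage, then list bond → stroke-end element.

β0 |I1
β1 |J1
β2 |I2
β3 |I3
β4 |I4
β5 |Sf1

#5 →Sf1  (source Sf1 imposes f)
#0 →I1  (I1 integral (f out))
#2 →I2  (prefer integral on I2)
#3 →I3  (prefer integral on I3)
#4 →I4  (I4 integral (f out))
#1 →J1  (closing 0-jn rule on J1)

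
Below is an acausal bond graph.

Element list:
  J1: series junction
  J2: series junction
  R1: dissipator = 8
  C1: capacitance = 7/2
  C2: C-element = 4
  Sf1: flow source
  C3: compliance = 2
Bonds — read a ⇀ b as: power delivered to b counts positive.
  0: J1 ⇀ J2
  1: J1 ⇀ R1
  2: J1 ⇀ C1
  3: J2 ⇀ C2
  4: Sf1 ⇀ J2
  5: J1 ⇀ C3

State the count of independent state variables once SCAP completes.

bond 4 stroke→Sf1  (Sf1 (Sf) sets flow on bond)
bond 0 stroke→J2  (J2 flow already set via bond 4)
bond 3 stroke→J2  (J2 flow already set via bond 4)
bond 1 stroke→J1  (common-f at J1 fixed by 0)
bond 2 stroke→J1  (J1 flow already set via bond 0)
bond 5 stroke→J1  (common-f at J1 fixed by 0)

3  (C1, C2, C3 all integral)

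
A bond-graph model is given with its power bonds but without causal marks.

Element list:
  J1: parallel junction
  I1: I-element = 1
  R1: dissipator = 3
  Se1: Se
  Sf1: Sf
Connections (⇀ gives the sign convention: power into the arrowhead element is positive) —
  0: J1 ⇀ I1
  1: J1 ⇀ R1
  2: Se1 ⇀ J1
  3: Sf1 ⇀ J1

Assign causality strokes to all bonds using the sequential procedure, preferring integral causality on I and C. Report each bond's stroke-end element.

β0 stroke at I1
β1 stroke at R1
β2 stroke at J1
β3 stroke at Sf1

#2 |J1  (Se1 (Se) sets effort on bond)
#3 |Sf1  (source Sf1 imposes f)
#0 |I1  (common-e at J1 fixed by 2)
#1 |R1  (0-jn J1 has e-setter on 2)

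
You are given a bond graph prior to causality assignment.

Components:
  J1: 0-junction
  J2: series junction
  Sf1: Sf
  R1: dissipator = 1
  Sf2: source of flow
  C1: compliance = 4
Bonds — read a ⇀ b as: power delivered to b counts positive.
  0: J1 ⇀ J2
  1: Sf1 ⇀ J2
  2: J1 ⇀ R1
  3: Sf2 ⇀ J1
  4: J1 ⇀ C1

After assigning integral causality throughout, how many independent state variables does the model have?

1  (C1 all integral)

#1 stroke at Sf1  (Sf1 fixes flow; stroke at Sf1)
#3 stroke at Sf2  (Sf2 (Sf) sets flow on bond)
#0 stroke at J2  (common-f at J2 fixed by 1)
#4 stroke at J1  (C1 integral (e out))
#2 stroke at R1  (J1: bond 4 brought effort, rest push out)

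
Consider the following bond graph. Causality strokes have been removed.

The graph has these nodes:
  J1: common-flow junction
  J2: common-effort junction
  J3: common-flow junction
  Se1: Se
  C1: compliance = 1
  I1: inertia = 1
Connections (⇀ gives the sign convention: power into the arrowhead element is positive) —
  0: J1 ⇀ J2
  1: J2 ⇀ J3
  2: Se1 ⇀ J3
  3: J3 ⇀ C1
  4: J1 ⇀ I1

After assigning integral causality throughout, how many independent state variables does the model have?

bond 2 |J3  (source Se1 imposes e)
bond 3 |J3  (prefer integral on C1)
bond 1 |J2  (closing 1-jn rule on J3)
bond 0 |J1  (J2 effort already set via bond 1)
bond 4 |I1  (J1: last free bond brings flow in)

2  (C1, I1 all integral)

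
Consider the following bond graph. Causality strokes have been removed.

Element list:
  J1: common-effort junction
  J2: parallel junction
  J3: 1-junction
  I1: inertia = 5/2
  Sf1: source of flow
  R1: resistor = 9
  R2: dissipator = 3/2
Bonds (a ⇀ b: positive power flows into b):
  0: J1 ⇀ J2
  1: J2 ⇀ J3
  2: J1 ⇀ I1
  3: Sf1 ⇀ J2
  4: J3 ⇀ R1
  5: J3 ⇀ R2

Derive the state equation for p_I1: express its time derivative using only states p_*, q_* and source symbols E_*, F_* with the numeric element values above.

dp_I1/dt = 21*F_Sf1/2 - 21*p_I1/5

#3 stroke at Sf1  (Sf1 (Sf) sets flow on bond)
#2 stroke at I1  (prefer integral on I1)
#0 stroke at J1  (J1 needs exactly one e-in)
#1 stroke at J2  (only one effort-in slot at J2)
#4 stroke at J3  (J3 flow already set via bond 1)
#5 stroke at J3  (J3: bond 1 brought flow, rest push out)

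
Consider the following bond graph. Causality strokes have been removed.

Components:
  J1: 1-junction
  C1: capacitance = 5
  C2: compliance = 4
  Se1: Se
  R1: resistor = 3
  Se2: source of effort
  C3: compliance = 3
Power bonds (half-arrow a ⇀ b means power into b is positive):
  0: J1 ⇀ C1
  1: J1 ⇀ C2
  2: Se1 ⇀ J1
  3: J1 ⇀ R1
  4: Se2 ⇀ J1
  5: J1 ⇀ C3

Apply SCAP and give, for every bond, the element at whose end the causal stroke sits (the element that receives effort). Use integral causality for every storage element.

b2 →J1  (source Se1 imposes e)
b4 →J1  (Se2: effort source, stroke at far end)
b0 →J1  (C1 integral (e out))
b1 →J1  (prefer integral on C2)
b5 →J1  (C3 integral (e out))
b3 →R1  (only one flow-in slot at J1)

#0 stroke→J1
#1 stroke→J1
#2 stroke→J1
#3 stroke→R1
#4 stroke→J1
#5 stroke→J1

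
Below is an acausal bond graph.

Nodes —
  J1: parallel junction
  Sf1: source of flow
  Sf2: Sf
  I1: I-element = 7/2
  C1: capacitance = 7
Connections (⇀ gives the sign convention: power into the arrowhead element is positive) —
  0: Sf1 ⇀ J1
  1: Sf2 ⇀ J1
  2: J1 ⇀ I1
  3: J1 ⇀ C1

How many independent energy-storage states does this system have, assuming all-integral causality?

2  (C1, I1 all integral)

β0 stroke→Sf1  (source Sf1 imposes f)
β1 stroke→Sf2  (Sf2 fixes flow; stroke at Sf2)
β2 stroke→I1  (I1: I, integral causality)
β3 stroke→J1  (closing 0-jn rule on J1)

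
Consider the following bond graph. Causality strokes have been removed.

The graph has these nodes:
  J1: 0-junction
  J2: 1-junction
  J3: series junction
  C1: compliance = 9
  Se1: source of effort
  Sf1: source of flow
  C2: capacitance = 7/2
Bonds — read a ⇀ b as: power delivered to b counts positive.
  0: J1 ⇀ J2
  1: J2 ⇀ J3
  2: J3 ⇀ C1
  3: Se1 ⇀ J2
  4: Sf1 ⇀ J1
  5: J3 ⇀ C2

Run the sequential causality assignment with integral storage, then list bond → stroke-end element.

bond 0 stroke at J1
bond 1 stroke at J2
bond 2 stroke at J3
bond 3 stroke at J2
bond 4 stroke at Sf1
bond 5 stroke at J3

bond 3 →J2  (Se1 (Se) sets effort on bond)
bond 4 →Sf1  (Sf1: flow source, stroke at near end)
bond 0 →J1  (closing 0-jn rule on J1)
bond 1 →J2  (J2 flow already set via bond 0)
bond 2 →J3  (J3 flow already set via bond 1)
bond 5 →J3  (J3 flow already set via bond 1)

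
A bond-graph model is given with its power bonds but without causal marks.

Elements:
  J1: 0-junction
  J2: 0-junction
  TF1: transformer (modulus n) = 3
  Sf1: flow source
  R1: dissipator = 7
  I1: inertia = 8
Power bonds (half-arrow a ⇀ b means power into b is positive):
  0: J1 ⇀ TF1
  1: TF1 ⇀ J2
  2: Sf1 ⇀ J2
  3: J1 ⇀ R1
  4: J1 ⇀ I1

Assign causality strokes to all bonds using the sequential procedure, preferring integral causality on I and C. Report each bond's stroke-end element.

bond 2 |Sf1  (source Sf1 imposes f)
bond 1 |J2  (J2: last free bond brings effort in)
bond 0 |TF1  (TF TF1: opposite of bond 1)
bond 4 |I1  (prefer integral on I1)
bond 3 |J1  (J1: last free bond brings effort in)

#0 |TF1
#1 |J2
#2 |Sf1
#3 |J1
#4 |I1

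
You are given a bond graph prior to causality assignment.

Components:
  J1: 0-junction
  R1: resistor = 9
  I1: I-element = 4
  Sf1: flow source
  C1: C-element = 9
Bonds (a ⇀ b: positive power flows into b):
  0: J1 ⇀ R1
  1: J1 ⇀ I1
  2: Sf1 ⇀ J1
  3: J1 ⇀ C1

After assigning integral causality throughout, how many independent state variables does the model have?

2  (C1, I1 all integral)

bond 2 stroke→Sf1  (Sf1 fixes flow; stroke at Sf1)
bond 1 stroke→I1  (I1 integral (f out))
bond 3 stroke→J1  (C1 integral (e out))
bond 0 stroke→R1  (common-e at J1 fixed by 3)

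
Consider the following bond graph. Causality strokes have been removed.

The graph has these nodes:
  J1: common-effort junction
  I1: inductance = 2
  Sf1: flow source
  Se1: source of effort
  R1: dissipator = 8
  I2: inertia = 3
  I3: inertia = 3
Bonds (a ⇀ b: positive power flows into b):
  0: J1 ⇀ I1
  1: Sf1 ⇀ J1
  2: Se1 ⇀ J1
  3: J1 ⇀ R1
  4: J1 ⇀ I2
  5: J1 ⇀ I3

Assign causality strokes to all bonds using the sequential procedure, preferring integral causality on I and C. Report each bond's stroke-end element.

#1 →Sf1  (Sf1 (Sf) sets flow on bond)
#2 →J1  (Se1 (Se) sets effort on bond)
#0 →I1  (J1: bond 2 brought effort, rest push out)
#3 →R1  (J1: bond 2 brought effort, rest push out)
#4 →I2  (0-jn J1 has e-setter on 2)
#5 →I3  (J1: bond 2 brought effort, rest push out)

β0 →I1
β1 →Sf1
β2 →J1
β3 →R1
β4 →I2
β5 →I3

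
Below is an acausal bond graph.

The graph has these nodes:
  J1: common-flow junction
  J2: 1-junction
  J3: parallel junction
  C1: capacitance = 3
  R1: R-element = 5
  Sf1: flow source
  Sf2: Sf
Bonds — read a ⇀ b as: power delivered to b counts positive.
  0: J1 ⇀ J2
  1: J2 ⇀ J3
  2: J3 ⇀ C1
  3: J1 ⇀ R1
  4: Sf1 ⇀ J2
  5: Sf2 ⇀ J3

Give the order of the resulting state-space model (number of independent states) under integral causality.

bond 4 stroke at Sf1  (Sf1 fixes flow; stroke at Sf1)
bond 5 stroke at Sf2  (Sf2: flow source, stroke at near end)
bond 0 stroke at J2  (J2 flow already set via bond 4)
bond 1 stroke at J2  (J2: bond 4 brought flow, rest push out)
bond 2 stroke at J3  (only one effort-in slot at J3)
bond 3 stroke at J1  (J1: bond 0 brought flow, rest push out)

1  (C1 all integral)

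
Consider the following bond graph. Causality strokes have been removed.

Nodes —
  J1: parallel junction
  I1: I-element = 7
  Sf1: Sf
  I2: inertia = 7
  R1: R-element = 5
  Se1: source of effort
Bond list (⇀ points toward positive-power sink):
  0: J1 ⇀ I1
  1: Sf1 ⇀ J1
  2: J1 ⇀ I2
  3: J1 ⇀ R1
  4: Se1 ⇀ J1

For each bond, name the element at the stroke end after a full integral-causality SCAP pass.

b1 stroke at Sf1  (Sf1: flow source, stroke at near end)
b4 stroke at J1  (Se1 (Se) sets effort on bond)
b0 stroke at I1  (J1: bond 4 brought effort, rest push out)
b2 stroke at I2  (J1 effort already set via bond 4)
b3 stroke at R1  (J1: bond 4 brought effort, rest push out)

bond 0 stroke at I1
bond 1 stroke at Sf1
bond 2 stroke at I2
bond 3 stroke at R1
bond 4 stroke at J1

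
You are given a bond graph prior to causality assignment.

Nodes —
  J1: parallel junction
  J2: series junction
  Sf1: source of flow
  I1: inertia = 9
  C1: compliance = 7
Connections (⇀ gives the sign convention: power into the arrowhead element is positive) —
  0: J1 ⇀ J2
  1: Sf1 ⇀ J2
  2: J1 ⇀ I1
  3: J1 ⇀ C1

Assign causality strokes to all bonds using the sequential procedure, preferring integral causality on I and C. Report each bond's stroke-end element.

#0 stroke→J2
#1 stroke→Sf1
#2 stroke→I1
#3 stroke→J1

β1 |Sf1  (Sf1: flow source, stroke at near end)
β0 |J2  (1-jn J2 has f-setter on 1)
β2 |I1  (I1 outputs flow p/I1)
β3 |J1  (J1 needs exactly one e-in)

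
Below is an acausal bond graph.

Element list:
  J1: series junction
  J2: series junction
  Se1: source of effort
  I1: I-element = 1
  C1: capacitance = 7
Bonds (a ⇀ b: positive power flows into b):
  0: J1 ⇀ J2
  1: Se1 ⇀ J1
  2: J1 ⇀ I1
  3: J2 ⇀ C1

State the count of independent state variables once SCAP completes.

2  (C1, I1 all integral)

b1 |J1  (Se1 (Se) sets effort on bond)
b2 |I1  (prefer integral on I1)
b0 |J1  (common-f at J1 fixed by 2)
b3 |J2  (1-jn J2 has f-setter on 0)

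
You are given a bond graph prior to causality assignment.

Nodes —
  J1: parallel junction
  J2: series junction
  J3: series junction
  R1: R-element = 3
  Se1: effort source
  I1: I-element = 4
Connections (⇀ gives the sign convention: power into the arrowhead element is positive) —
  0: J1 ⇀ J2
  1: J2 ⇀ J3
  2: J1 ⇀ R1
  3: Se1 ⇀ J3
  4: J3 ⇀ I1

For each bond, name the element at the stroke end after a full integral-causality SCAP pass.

#3 stroke at J3  (Se1 fixes effort; stroke away)
#4 stroke at I1  (I1 outputs flow p/I1)
#1 stroke at J3  (J3 flow already set via bond 4)
#0 stroke at J2  (J2: bond 1 brought flow, rest push out)
#2 stroke at J1  (J1 needs exactly one e-in)

b0 stroke→J2
b1 stroke→J3
b2 stroke→J1
b3 stroke→J3
b4 stroke→I1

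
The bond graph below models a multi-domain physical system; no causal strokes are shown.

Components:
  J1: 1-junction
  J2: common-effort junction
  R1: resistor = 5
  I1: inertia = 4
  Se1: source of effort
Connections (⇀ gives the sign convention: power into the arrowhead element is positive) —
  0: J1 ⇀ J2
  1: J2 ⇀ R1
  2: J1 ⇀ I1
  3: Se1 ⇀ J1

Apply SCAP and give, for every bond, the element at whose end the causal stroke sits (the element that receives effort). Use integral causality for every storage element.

#0 |J1
#1 |J2
#2 |I1
#3 |J1

#3 →J1  (Se1 fixes effort; stroke away)
#2 →I1  (I1: I, integral causality)
#0 →J1  (1-jn J1 has f-setter on 2)
#1 →J2  (closing 0-jn rule on J2)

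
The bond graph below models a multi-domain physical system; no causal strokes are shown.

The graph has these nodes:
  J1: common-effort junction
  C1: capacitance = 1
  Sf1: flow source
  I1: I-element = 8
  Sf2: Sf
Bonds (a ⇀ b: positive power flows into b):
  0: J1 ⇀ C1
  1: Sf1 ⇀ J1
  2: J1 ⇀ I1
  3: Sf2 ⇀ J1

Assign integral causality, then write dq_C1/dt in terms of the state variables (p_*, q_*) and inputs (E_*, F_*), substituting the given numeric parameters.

bond 1 stroke→Sf1  (Sf1 fixes flow; stroke at Sf1)
bond 3 stroke→Sf2  (Sf2 (Sf) sets flow on bond)
bond 0 stroke→J1  (C1 outputs effort q/C1)
bond 2 stroke→I1  (J1 effort already set via bond 0)

dq_C1/dt = F_Sf1 + F_Sf2 - p_I1/8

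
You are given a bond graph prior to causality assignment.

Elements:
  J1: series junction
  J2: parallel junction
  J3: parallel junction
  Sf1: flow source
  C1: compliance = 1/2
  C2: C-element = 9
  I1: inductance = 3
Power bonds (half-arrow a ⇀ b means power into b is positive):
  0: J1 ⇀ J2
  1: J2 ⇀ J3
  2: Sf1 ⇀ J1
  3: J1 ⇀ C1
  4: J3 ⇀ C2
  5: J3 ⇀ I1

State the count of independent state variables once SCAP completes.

3  (C1, C2, I1 all integral)

β2 stroke at Sf1  (Sf1: flow source, stroke at near end)
β0 stroke at J1  (1-jn J1 has f-setter on 2)
β3 stroke at J1  (common-f at J1 fixed by 2)
β1 stroke at J2  (closing 0-jn rule on J2)
β4 stroke at J3  (C2: C, integral causality)
β5 stroke at I1  (J3: bond 4 brought effort, rest push out)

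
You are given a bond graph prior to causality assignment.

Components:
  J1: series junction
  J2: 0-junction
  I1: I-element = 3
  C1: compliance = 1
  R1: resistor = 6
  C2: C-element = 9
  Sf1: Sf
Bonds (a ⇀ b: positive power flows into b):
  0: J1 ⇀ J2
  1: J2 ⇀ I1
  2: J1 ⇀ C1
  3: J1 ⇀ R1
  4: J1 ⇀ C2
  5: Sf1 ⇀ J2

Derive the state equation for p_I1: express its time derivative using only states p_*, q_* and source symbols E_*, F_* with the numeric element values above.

dp_I1/dt = 6*F_Sf1 - 2*p_I1 - q_C1 - q_C2/9

β5 stroke→Sf1  (Sf1 (Sf) sets flow on bond)
β1 stroke→I1  (I1 outputs flow p/I1)
β0 stroke→J2  (only one effort-in slot at J2)
β2 stroke→J1  (1-jn J1 has f-setter on 0)
β3 stroke→J1  (J1 flow already set via bond 0)
β4 stroke→J1  (J1: bond 0 brought flow, rest push out)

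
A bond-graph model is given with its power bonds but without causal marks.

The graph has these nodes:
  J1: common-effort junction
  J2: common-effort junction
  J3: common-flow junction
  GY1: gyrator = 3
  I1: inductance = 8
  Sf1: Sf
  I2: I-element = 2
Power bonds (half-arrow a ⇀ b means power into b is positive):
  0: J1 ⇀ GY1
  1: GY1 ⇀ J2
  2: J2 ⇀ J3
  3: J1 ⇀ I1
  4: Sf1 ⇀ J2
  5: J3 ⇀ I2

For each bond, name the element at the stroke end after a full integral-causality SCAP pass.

bond 4 stroke at Sf1  (Sf1 fixes flow; stroke at Sf1)
bond 3 stroke at I1  (I1 outputs flow p/I1)
bond 0 stroke at J1  (only one effort-in slot at J1)
bond 1 stroke at J2  (through GY1, causality inverts; strokes same side of GY1)
bond 2 stroke at J3  (common-e at J2 fixed by 1)
bond 5 stroke at I2  (closing 1-jn rule on J3)

b0 |J1
b1 |J2
b2 |J3
b3 |I1
b4 |Sf1
b5 |I2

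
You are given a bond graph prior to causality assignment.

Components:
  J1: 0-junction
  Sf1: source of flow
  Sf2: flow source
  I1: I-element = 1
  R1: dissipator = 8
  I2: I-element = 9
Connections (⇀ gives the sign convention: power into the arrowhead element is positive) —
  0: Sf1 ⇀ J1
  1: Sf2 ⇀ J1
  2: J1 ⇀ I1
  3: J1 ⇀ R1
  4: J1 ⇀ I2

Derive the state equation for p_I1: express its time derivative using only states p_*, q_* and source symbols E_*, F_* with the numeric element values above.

dp_I1/dt = 8*F_Sf1 + 8*F_Sf2 - 8*p_I1 - 8*p_I2/9

bond 0 →Sf1  (Sf1 (Sf) sets flow on bond)
bond 1 →Sf2  (source Sf2 imposes f)
bond 2 →I1  (I1 integral (f out))
bond 4 →I2  (prefer integral on I2)
bond 3 →J1  (only one effort-in slot at J1)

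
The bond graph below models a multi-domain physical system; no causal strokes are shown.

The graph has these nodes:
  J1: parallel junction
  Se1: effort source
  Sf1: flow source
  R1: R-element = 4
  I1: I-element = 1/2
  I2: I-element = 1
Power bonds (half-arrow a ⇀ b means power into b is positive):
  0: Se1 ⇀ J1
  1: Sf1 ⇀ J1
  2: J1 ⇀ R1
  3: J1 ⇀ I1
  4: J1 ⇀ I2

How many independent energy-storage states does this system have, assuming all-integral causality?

2  (I1, I2 all integral)

#0 stroke→J1  (source Se1 imposes e)
#1 stroke→Sf1  (Sf1: flow source, stroke at near end)
#2 stroke→R1  (0-jn J1 has e-setter on 0)
#3 stroke→I1  (J1 effort already set via bond 0)
#4 stroke→I2  (J1: bond 0 brought effort, rest push out)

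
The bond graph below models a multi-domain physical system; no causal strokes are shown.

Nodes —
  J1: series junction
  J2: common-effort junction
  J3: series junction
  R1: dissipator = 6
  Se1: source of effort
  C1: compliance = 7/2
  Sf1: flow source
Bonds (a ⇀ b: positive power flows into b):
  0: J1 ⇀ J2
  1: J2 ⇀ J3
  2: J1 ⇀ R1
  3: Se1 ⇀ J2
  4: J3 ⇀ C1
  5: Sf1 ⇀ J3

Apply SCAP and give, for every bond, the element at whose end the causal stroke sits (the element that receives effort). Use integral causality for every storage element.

b3 stroke→J2  (Se1: effort source, stroke at far end)
b5 stroke→Sf1  (Sf1 fixes flow; stroke at Sf1)
b0 stroke→J1  (common-e at J2 fixed by 3)
b1 stroke→J3  (J2: bond 3 brought effort, rest push out)
b4 stroke→J3  (J3 flow already set via bond 5)
b2 stroke→R1  (J1: last free bond brings flow in)

bond 0 stroke at J1
bond 1 stroke at J3
bond 2 stroke at R1
bond 3 stroke at J2
bond 4 stroke at J3
bond 5 stroke at Sf1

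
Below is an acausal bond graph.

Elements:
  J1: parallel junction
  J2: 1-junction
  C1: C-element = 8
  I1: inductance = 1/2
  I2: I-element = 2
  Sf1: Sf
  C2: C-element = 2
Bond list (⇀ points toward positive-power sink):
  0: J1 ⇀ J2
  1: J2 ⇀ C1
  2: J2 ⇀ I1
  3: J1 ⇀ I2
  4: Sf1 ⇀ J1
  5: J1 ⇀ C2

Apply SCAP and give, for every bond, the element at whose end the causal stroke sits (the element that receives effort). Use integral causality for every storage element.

b0 →J2
b1 →J2
b2 →I1
b3 →I2
b4 →Sf1
b5 →J1

b4 stroke at Sf1  (Sf1: flow source, stroke at near end)
b1 stroke at J2  (C1 integral (e out))
b2 stroke at I1  (prefer integral on I1)
b0 stroke at J2  (1-jn J2 has f-setter on 2)
b3 stroke at I2  (prefer integral on I2)
b5 stroke at J1  (J1: last free bond brings effort in)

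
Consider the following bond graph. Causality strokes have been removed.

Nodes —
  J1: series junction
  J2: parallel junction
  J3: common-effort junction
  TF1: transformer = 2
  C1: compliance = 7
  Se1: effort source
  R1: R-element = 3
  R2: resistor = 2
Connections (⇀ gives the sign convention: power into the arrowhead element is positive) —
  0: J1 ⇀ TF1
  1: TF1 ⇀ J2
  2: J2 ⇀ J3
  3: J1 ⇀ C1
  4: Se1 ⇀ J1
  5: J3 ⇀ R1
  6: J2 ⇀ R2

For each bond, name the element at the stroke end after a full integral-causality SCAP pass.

#0 stroke at TF1
#1 stroke at J2
#2 stroke at J3
#3 stroke at J1
#4 stroke at J1
#5 stroke at R1
#6 stroke at R2

β4 |J1  (Se1 fixes effort; stroke away)
β3 |J1  (prefer integral on C1)
β0 |TF1  (J1 needs exactly one f-in)
β1 |J2  (TF TF1: opposite of bond 0)
β2 |J3  (J2: bond 1 brought effort, rest push out)
β6 |R2  (J2 effort already set via bond 1)
β5 |R1  (J3 effort already set via bond 2)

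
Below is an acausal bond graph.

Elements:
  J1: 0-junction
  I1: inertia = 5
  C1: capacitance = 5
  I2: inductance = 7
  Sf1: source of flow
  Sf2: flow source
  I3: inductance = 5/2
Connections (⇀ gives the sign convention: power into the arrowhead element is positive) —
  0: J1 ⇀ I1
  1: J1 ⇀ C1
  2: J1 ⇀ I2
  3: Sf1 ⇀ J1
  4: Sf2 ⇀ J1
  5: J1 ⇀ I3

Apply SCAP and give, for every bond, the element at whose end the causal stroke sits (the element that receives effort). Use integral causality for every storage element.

β3 stroke at Sf1  (Sf1: flow source, stroke at near end)
β4 stroke at Sf2  (Sf2 (Sf) sets flow on bond)
β0 stroke at I1  (prefer integral on I1)
β1 stroke at J1  (C1 integral (e out))
β2 stroke at I2  (J1: bond 1 brought effort, rest push out)
β5 stroke at I3  (J1: bond 1 brought effort, rest push out)

bond 0 stroke→I1
bond 1 stroke→J1
bond 2 stroke→I2
bond 3 stroke→Sf1
bond 4 stroke→Sf2
bond 5 stroke→I3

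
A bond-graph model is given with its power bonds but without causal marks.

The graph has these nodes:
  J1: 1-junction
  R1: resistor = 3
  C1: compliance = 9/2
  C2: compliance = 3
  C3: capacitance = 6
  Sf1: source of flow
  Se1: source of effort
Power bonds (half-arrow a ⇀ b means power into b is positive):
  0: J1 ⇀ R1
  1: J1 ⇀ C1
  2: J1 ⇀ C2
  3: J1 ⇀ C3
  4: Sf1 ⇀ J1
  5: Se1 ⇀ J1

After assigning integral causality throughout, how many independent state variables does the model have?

#4 stroke→Sf1  (Sf1 fixes flow; stroke at Sf1)
#5 stroke→J1  (Se1 (Se) sets effort on bond)
#0 stroke→J1  (J1: bond 4 brought flow, rest push out)
#1 stroke→J1  (J1: bond 4 brought flow, rest push out)
#2 stroke→J1  (J1 flow already set via bond 4)
#3 stroke→J1  (J1 flow already set via bond 4)

3  (C1, C2, C3 all integral)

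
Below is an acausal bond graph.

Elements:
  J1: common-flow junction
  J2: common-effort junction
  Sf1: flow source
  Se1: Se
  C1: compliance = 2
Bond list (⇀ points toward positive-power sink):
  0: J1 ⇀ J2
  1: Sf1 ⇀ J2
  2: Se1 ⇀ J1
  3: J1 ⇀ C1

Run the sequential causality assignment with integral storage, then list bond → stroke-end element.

bond 0 |J2
bond 1 |Sf1
bond 2 |J1
bond 3 |J1

bond 1 →Sf1  (Sf1: flow source, stroke at near end)
bond 2 →J1  (Se1: effort source, stroke at far end)
bond 0 →J2  (closing 0-jn rule on J2)
bond 3 →J1  (common-f at J1 fixed by 0)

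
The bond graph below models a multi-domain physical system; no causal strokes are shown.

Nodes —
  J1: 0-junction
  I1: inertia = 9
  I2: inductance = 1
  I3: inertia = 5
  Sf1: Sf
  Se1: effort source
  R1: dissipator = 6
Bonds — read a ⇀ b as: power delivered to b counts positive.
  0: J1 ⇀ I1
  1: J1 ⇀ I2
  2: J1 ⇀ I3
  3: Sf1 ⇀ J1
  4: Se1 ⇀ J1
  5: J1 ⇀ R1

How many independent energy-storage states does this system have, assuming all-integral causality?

3  (I1, I2, I3 all integral)

β3 |Sf1  (source Sf1 imposes f)
β4 |J1  (source Se1 imposes e)
β0 |I1  (J1: bond 4 brought effort, rest push out)
β1 |I2  (J1 effort already set via bond 4)
β2 |I3  (J1: bond 4 brought effort, rest push out)
β5 |R1  (0-jn J1 has e-setter on 4)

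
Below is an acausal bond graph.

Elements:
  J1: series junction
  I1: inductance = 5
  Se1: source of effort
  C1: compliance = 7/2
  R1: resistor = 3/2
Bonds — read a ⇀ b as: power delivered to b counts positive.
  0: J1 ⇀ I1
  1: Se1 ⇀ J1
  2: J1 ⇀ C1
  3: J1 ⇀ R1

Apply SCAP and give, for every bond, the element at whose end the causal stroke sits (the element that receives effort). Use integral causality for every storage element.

b0 |I1
b1 |J1
b2 |J1
b3 |J1

β1 |J1  (Se1 fixes effort; stroke away)
β0 |I1  (I1 integral (f out))
β2 |J1  (common-f at J1 fixed by 0)
β3 |J1  (common-f at J1 fixed by 0)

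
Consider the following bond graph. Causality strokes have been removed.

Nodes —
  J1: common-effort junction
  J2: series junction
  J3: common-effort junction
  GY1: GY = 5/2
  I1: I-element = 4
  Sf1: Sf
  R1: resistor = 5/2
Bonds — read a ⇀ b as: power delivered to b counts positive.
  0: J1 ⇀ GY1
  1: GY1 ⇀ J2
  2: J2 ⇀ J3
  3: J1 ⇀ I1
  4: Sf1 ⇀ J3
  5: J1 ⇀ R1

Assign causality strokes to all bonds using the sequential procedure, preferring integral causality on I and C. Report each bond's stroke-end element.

#0 →J1
#1 →J2
#2 →J3
#3 →I1
#4 →Sf1
#5 →R1

#4 stroke→Sf1  (Sf1 fixes flow; stroke at Sf1)
#2 stroke→J3  (J3: last free bond brings effort in)
#1 stroke→J2  (1-jn J2 has f-setter on 2)
#0 stroke→J1  (through GY1, causality inverts; strokes same side of GY1)
#3 stroke→I1  (J1 effort already set via bond 0)
#5 stroke→R1  (J1: bond 0 brought effort, rest push out)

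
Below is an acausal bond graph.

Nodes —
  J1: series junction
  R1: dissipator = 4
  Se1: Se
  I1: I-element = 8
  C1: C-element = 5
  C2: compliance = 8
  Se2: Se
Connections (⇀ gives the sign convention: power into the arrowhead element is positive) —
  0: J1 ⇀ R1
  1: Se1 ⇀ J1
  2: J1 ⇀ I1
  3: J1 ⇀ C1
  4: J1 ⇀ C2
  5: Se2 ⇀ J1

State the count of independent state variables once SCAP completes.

3  (C1, C2, I1 all integral)

#1 →J1  (Se1 (Se) sets effort on bond)
#5 →J1  (Se2 fixes effort; stroke away)
#2 →I1  (I1: I, integral causality)
#0 →J1  (common-f at J1 fixed by 2)
#3 →J1  (J1 flow already set via bond 2)
#4 →J1  (1-jn J1 has f-setter on 2)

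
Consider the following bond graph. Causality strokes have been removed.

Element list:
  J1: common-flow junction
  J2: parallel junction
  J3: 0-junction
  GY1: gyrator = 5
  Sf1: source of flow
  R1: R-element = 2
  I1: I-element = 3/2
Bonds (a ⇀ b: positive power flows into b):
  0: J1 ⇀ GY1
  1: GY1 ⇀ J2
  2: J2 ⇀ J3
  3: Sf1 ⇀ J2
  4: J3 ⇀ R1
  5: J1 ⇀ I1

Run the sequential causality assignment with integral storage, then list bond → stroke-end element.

b3 |Sf1  (source Sf1 imposes f)
b5 |I1  (I1: I, integral causality)
b0 |J1  (J1 flow already set via bond 5)
b1 |J2  (GY GY1: same side as bond 0)
b2 |J3  (J2 effort already set via bond 1)
b4 |R1  (J3: bond 2 brought effort, rest push out)

#0 stroke at J1
#1 stroke at J2
#2 stroke at J3
#3 stroke at Sf1
#4 stroke at R1
#5 stroke at I1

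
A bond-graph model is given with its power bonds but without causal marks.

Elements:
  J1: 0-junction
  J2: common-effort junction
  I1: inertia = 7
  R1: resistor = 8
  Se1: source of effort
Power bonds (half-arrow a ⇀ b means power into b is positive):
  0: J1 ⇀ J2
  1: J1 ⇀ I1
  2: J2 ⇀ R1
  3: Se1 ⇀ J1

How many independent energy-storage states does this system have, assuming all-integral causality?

1  (I1 all integral)

b3 stroke→J1  (Se1 (Se) sets effort on bond)
b0 stroke→J2  (0-jn J1 has e-setter on 3)
b1 stroke→I1  (common-e at J1 fixed by 3)
b2 stroke→R1  (J2: bond 0 brought effort, rest push out)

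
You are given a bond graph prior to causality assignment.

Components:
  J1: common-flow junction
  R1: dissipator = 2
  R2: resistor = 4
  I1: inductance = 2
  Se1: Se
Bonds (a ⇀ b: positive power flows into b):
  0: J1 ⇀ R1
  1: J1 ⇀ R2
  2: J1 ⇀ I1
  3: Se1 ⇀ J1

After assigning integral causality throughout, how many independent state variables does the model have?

β3 |J1  (Se1 fixes effort; stroke away)
β2 |I1  (I1 integral (f out))
β0 |J1  (1-jn J1 has f-setter on 2)
β1 |J1  (1-jn J1 has f-setter on 2)

1  (I1 all integral)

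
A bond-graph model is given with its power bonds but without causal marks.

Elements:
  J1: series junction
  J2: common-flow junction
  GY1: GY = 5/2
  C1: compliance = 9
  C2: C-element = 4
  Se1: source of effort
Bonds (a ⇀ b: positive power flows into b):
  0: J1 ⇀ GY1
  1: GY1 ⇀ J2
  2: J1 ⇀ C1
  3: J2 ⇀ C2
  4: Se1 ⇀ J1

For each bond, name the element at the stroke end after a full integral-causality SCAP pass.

b0 stroke→GY1
b1 stroke→GY1
b2 stroke→J1
b3 stroke→J2
b4 stroke→J1

β4 stroke→J1  (Se1 fixes effort; stroke away)
β2 stroke→J1  (prefer integral on C1)
β0 stroke→GY1  (only one flow-in slot at J1)
β1 stroke→GY1  (GY1 both-in/both-out from 0)
β3 stroke→J2  (J2 flow already set via bond 1)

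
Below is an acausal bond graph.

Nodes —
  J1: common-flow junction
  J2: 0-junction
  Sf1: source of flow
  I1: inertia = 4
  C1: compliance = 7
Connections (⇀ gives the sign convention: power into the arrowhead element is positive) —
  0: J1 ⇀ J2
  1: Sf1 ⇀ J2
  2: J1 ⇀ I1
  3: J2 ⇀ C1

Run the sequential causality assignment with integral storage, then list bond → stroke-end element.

bond 0 stroke→J1
bond 1 stroke→Sf1
bond 2 stroke→I1
bond 3 stroke→J2

β1 |Sf1  (Sf1: flow source, stroke at near end)
β2 |I1  (I1: I, integral causality)
β0 |J1  (common-f at J1 fixed by 2)
β3 |J2  (J2 needs exactly one e-in)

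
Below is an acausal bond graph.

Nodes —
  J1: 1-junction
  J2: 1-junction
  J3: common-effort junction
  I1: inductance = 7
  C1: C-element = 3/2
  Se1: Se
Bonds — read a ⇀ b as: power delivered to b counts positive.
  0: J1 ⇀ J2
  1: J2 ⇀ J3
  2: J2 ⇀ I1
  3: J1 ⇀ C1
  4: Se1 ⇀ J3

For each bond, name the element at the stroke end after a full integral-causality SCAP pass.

#4 stroke at J3  (source Se1 imposes e)
#1 stroke at J2  (0-jn J3 has e-setter on 4)
#2 stroke at I1  (I1 integral (f out))
#0 stroke at J2  (J2: bond 2 brought flow, rest push out)
#3 stroke at J1  (1-jn J1 has f-setter on 0)

b0 stroke at J2
b1 stroke at J2
b2 stroke at I1
b3 stroke at J1
b4 stroke at J3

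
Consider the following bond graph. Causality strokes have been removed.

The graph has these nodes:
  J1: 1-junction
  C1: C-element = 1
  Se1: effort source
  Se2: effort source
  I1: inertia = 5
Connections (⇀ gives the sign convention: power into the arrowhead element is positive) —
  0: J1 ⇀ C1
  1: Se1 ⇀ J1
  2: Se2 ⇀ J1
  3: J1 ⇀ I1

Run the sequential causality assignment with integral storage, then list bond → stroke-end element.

#1 →J1  (Se1 (Se) sets effort on bond)
#2 →J1  (Se2 (Se) sets effort on bond)
#0 →J1  (C1 integral (e out))
#3 →I1  (J1: last free bond brings flow in)

bond 0 stroke→J1
bond 1 stroke→J1
bond 2 stroke→J1
bond 3 stroke→I1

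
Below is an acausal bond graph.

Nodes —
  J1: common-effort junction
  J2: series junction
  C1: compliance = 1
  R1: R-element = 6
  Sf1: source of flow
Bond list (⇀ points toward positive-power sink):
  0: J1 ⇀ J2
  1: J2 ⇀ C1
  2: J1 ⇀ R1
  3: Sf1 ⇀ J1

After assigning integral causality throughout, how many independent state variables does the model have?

bond 3 stroke at Sf1  (source Sf1 imposes f)
bond 1 stroke at J2  (prefer integral on C1)
bond 0 stroke at J1  (closing 1-jn rule on J2)
bond 2 stroke at R1  (common-e at J1 fixed by 0)

1  (C1 all integral)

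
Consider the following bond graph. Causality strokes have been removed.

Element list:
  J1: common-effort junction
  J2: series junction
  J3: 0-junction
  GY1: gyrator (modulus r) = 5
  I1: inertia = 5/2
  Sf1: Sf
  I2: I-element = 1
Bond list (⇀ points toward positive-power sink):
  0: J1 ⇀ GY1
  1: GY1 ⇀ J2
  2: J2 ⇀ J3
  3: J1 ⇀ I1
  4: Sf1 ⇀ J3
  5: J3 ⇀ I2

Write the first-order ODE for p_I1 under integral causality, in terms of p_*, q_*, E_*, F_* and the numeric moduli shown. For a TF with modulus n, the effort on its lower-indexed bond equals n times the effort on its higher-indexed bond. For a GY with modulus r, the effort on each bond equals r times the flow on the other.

β4 →Sf1  (source Sf1 imposes f)
β3 →I1  (prefer integral on I1)
β0 →J1  (J1 needs exactly one e-in)
β1 →J2  (GY1: gyrator matches bond 0)
β2 →J3  (J2 needs exactly one f-in)
β5 →I2  (J3: bond 2 brought effort, rest push out)

dp_I1/dt = -5*F_Sf1 + 5*p_I2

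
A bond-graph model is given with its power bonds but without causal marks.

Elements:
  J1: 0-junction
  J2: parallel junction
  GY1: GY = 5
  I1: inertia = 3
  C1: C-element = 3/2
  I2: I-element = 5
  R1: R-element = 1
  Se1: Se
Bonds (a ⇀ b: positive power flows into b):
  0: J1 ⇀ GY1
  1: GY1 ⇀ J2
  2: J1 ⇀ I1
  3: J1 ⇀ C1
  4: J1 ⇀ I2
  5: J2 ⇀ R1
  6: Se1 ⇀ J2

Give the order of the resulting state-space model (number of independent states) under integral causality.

3  (C1, I1, I2 all integral)

b6 stroke at J2  (Se1 fixes effort; stroke away)
b1 stroke at GY1  (J2: bond 6 brought effort, rest push out)
b5 stroke at R1  (common-e at J2 fixed by 6)
b0 stroke at GY1  (GY1: gyrator matches bond 1)
b2 stroke at I1  (I1 integral (f out))
b3 stroke at J1  (prefer integral on C1)
b4 stroke at I2  (J1: bond 3 brought effort, rest push out)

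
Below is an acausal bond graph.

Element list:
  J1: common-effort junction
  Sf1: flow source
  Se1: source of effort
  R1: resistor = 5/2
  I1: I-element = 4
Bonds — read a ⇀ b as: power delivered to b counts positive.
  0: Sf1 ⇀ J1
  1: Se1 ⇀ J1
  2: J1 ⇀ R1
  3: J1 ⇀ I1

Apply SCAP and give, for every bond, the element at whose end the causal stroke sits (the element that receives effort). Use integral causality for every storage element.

bond 0 →Sf1
bond 1 →J1
bond 2 →R1
bond 3 →I1

#0 |Sf1  (Sf1 (Sf) sets flow on bond)
#1 |J1  (source Se1 imposes e)
#2 |R1  (0-jn J1 has e-setter on 1)
#3 |I1  (0-jn J1 has e-setter on 1)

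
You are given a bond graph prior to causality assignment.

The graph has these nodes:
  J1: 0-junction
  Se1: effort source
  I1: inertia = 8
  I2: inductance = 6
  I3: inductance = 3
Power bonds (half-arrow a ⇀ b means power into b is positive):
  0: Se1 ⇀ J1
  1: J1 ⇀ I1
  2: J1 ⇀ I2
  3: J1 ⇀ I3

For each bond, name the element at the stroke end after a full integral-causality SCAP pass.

#0 |J1
#1 |I1
#2 |I2
#3 |I3

b0 |J1  (Se1 (Se) sets effort on bond)
b1 |I1  (0-jn J1 has e-setter on 0)
b2 |I2  (common-e at J1 fixed by 0)
b3 |I3  (J1: bond 0 brought effort, rest push out)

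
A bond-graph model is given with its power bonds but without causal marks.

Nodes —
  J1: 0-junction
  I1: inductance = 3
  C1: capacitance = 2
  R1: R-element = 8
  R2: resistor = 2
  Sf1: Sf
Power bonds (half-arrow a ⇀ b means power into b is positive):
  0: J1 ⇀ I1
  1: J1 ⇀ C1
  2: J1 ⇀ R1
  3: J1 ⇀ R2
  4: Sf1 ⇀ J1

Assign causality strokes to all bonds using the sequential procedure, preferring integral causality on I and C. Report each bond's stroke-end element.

β0 stroke→I1
β1 stroke→J1
β2 stroke→R1
β3 stroke→R2
β4 stroke→Sf1

#4 →Sf1  (Sf1 (Sf) sets flow on bond)
#0 →I1  (I1 outputs flow p/I1)
#1 →J1  (C1: C, integral causality)
#2 →R1  (common-e at J1 fixed by 1)
#3 →R2  (J1: bond 1 brought effort, rest push out)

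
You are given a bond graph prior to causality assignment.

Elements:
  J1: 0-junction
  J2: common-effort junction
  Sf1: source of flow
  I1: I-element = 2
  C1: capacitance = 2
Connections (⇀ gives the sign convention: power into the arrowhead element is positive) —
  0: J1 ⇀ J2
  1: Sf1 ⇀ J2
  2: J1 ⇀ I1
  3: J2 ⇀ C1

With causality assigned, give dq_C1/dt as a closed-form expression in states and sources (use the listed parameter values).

dq_C1/dt = F_Sf1 - p_I1/2

β1 stroke→Sf1  (source Sf1 imposes f)
β2 stroke→I1  (I1: I, integral causality)
β0 stroke→J1  (only one effort-in slot at J1)
β3 stroke→J2  (J2 needs exactly one e-in)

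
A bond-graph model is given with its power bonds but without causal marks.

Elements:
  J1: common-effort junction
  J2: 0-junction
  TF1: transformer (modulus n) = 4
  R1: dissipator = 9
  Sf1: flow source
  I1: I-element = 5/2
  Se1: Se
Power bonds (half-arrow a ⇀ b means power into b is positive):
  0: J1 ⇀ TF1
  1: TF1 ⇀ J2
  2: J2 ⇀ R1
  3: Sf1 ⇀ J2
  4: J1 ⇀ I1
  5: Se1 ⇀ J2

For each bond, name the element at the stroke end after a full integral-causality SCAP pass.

bond 0 |J1
bond 1 |TF1
bond 2 |R1
bond 3 |Sf1
bond 4 |I1
bond 5 |J2

b3 →Sf1  (Sf1 fixes flow; stroke at Sf1)
b5 →J2  (Se1 fixes effort; stroke away)
b1 →TF1  (0-jn J2 has e-setter on 5)
b2 →R1  (0-jn J2 has e-setter on 5)
b0 →J1  (TF TF1: opposite of bond 1)
b4 →I1  (J1: bond 0 brought effort, rest push out)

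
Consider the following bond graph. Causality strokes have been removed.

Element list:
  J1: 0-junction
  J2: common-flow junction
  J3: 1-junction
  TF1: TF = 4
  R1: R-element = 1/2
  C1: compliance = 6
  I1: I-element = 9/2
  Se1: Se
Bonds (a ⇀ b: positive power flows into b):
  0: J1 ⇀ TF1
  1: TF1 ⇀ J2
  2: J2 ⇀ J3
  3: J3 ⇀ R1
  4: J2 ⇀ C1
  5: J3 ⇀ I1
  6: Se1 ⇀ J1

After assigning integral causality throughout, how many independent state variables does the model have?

#6 stroke→J1  (Se1: effort source, stroke at far end)
#0 stroke→TF1  (J1 effort already set via bond 6)
#1 stroke→J2  (TF1: transformer flips bond 0)
#4 stroke→J2  (C1 integral (e out))
#2 stroke→J3  (J2: last free bond brings flow in)
#5 stroke→I1  (I1 integral (f out))
#3 stroke→J3  (J3: bond 5 brought flow, rest push out)

2  (C1, I1 all integral)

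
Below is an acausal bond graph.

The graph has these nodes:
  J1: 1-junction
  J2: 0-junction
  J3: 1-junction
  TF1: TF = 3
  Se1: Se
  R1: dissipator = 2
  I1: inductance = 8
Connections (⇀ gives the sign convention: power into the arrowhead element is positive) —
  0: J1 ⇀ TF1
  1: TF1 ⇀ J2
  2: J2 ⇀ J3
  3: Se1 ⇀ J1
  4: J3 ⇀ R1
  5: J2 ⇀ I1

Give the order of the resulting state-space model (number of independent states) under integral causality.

bond 3 →J1  (Se1 (Se) sets effort on bond)
bond 0 →TF1  (closing 1-jn rule on J1)
bond 1 →J2  (through TF1, causality passes straight; one stroke at TF1)
bond 2 →J3  (J2: bond 1 brought effort, rest push out)
bond 5 →I1  (J2: bond 1 brought effort, rest push out)
bond 4 →R1  (J3: last free bond brings flow in)

1  (I1 all integral)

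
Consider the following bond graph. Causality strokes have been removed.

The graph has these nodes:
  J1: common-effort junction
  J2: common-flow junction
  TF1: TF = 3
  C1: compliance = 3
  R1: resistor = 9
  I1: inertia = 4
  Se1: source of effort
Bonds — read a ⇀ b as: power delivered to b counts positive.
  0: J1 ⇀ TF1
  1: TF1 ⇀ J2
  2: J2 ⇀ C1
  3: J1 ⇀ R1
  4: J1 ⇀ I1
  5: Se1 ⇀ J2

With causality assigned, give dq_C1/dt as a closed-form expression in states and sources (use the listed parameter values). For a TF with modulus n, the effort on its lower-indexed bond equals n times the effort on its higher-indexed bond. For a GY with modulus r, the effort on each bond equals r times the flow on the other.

β5 stroke at J2  (Se1 fixes effort; stroke away)
β2 stroke at J2  (C1 outputs effort q/C1)
β1 stroke at TF1  (J2: last free bond brings flow in)
β0 stroke at J1  (TF1: transformer flips bond 1)
β3 stroke at R1  (J1 effort already set via bond 0)
β4 stroke at I1  (0-jn J1 has e-setter on 0)

dq_C1/dt = E_Se1 - 3*p_I1/4 - q_C1/3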